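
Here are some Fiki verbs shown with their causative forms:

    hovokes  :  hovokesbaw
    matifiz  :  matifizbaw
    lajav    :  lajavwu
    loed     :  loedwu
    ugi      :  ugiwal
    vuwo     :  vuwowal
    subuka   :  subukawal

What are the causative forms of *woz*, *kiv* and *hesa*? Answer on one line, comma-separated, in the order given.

Looking at the final sound of each stem: -baw when the stem ends in a sibilant (*hovokes*, *matifiz*); -wu when the stem ends in a non-sibilant consonant (*lajav*, *loed*); -wal when the stem ends in a vowel (*ugi*, *vuwo*, *subuka*).
*woz* — final sound /z/ (a sibilant) → -baw → *wozbaw*.
The final sound of *kiv* is /v/, which is a non-sibilant consonant, so the suffix is -wu, giving *kivwu*.
*hesa*: final sound = /a/, a vowel → -wal → *hesawal*.

wozbaw, kivwu, hesawal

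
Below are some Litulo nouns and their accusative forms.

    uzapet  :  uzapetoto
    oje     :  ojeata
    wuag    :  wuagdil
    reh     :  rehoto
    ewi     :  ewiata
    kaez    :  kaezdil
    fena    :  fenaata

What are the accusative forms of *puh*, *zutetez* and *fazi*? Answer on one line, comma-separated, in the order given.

puhoto, zutetezdil, faziata

The pattern is voicing of the final sound: -oto when the stem ends in a voiceless consonant (*uzapet*, *reh*); -dil when the stem ends in a voiced consonant (*wuag*, *kaez*); -ata when the stem ends in a vowel (*oje*, *ewi*, *fena*).
*puh* — final sound /h/ (a voiceless consonant) → -oto → *puhoto*.
*zutetez* — final sound /z/ (a voiced consonant) → -dil → *zutetezdil*.
The final sound of *fazi* is /i/, which is a vowel, so the suffix is -ata, giving *faziata*.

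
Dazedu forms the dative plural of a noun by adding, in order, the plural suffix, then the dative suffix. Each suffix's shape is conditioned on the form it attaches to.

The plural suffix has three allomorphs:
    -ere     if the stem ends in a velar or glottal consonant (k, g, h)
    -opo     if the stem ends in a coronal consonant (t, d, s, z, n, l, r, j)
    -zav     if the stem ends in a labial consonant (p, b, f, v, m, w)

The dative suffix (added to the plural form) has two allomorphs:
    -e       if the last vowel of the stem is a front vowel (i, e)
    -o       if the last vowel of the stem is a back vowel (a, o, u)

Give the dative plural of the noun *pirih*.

Since the final consonant of *pirih* is /h/ (velar/glottal), it takes -ere, giving *pirihere*.
The plural form *pirihere* — last vowel /e/ (a front vowel) → -e → *piriheree*.

piriheree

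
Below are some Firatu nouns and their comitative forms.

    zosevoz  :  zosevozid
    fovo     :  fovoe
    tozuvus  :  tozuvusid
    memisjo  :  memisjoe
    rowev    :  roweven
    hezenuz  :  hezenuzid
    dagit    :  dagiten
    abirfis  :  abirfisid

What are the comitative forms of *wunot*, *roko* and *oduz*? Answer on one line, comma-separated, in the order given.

wunoten, rokoe, oduzid

The suffix is conditioned by the final sound: -id when the stem ends in a sibilant (*zosevoz*, *tozuvus*, *hezenuz*, *abirfis*); -en when the stem ends in a non-sibilant consonant (*rowev*, *dagit*); -e when the stem ends in a vowel (*fovo*, *memisjo*).
*wunot* — final sound /t/ (a non-sibilant consonant) → -en → *wunoten*.
Since the final sound of *roko* is /o/ (a vowel), it takes -e, giving *rokoe*.
Since the final sound of *oduz* is /z/ (a sibilant), it takes -id, giving *oduzid*.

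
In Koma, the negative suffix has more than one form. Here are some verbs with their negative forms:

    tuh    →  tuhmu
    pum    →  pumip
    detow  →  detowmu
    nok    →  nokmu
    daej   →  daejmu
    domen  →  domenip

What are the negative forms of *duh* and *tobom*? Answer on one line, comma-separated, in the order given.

The pattern is nasality of the final consonant: -ip when the stem ends in a nasal (*pum*, *domen*); -mu when the stem ends in a non-nasal consonant (*tuh*, *detow*, *nok*, *daej*).
The final consonant of *duh* is /h/, which is non-nasal, so the suffix is -mu, giving *duhmu*.
*tobom*: final consonant = /m/, a nasal → -ip → *tobomip*.

duhmu, tobomip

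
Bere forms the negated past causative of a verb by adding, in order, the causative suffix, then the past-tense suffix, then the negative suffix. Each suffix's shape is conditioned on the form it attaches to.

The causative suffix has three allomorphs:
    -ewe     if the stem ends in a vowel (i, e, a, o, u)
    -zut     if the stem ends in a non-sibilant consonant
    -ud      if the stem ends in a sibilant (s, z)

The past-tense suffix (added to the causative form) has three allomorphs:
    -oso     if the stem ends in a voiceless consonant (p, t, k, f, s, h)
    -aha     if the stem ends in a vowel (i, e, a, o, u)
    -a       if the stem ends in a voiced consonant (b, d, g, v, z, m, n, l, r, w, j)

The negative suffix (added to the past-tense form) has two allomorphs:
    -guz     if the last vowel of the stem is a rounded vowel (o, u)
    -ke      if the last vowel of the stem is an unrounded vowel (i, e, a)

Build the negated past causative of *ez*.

ezudake

*ez* — final sound /z/ (a sibilant) → -ud → *ezud*.
The causative form *ezud* — final sound /d/ (a voiced consonant) → -a → *ezuda*.
The past-tense form *ezuda*: last vowel = /a/, an unrounded vowel → -ke → *ezudake*.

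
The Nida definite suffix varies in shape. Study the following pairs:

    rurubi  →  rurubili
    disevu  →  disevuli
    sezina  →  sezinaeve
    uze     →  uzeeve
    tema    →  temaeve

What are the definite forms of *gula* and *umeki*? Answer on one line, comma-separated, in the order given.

gulaeve, umekili

The pattern is height harmony: -li when the last vowel of the stem is a high vowel (*rurubi*, *disevu*); -eve when the last vowel of the stem is a non-high vowel (*sezina*, *uze*, *tema*).
*gula*: last vowel = /a/, a non-high vowel → -eve → *gulaeve*.
The last vowel of *umeki* is /i/, which is a high vowel, so the suffix is -li, giving *umekili*.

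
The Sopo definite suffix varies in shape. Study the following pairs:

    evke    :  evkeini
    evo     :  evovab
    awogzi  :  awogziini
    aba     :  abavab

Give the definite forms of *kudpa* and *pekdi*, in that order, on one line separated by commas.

kudpavab, pekdiini

The alternation tracks the last vowel of the stem — -ini when the last vowel of the stem is a front vowel (*evke*, *awogzi*); -vab when the last vowel of the stem is a back vowel (*evo*, *aba*).
Since the last vowel of *kudpa* is /a/ (a back vowel), it takes -vab, giving *kudpavab*.
*pekdi* — last vowel /i/ (a front vowel) → -ini → *pekdiini*.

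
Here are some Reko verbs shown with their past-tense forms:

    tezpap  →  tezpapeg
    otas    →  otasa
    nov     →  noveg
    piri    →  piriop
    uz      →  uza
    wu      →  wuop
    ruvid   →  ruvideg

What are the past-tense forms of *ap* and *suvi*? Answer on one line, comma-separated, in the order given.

apeg, suviop

Looking at the final sound of each stem: -a when the stem ends in a sibilant (*otas*, *uz*); -eg when the stem ends in a non-sibilant consonant (*tezpap*, *nov*, *ruvid*); -op when the stem ends in a vowel (*piri*, *wu*).
The final sound of *ap* is /p/, which is a non-sibilant consonant, so the suffix is -eg, giving *apeg*.
Since the final sound of *suvi* is /i/ (a vowel), it takes -op, giving *suviop*.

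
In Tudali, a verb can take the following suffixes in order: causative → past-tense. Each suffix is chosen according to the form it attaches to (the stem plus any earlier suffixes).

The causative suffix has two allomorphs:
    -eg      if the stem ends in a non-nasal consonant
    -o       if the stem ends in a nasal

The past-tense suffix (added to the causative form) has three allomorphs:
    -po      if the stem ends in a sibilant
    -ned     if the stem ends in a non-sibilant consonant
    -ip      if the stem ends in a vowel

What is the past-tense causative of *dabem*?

dabemoip

*dabem* — final consonant /m/ (a nasal) → -o → *dabemo*.
The final sound of the causative form *dabemo* is /o/, which is a vowel, so the past-tense suffix is -ip, giving *dabemoip*.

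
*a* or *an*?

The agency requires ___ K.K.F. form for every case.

a

The indefinite article is chosen by the initial *sound* of the following word, not its spelling.
The initialism *K.K.F.* is read letter by letter; the first letter, K, is pronounced /keɪ/, which begins with a consonant sound.
So the article is *a*: The agency requires a K.K.F. form for every case.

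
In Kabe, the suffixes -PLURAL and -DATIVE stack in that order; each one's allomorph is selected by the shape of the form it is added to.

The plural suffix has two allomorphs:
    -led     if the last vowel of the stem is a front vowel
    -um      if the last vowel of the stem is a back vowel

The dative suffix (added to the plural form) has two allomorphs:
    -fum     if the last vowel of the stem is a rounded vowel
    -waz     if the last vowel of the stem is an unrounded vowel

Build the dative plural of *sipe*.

sipeledwaz

Since the last vowel of *sipe* is /e/ (a front vowel), it takes -led, giving *sipeled*.
The plural form *sipeled* — last vowel /e/ (an unrounded vowel) → -waz → *sipeledwaz*.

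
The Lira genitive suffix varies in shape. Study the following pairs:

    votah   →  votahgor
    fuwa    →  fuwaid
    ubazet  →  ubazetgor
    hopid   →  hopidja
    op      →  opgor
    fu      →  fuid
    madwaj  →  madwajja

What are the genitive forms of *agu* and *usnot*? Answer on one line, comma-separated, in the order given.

aguid, usnotgor

Looking at the final sound of each stem: -gor when the stem ends in a voiceless consonant (*votah*, *ubazet*, *op*); -ja when the stem ends in a voiced consonant (*hopid*, *madwaj*); -id when the stem ends in a vowel (*fuwa*, *fu*).
The final sound of *agu* is /u/, which is a vowel, so the suffix is -id, giving *aguid*.
*usnot*: final sound = /t/, a voiceless consonant → -gor → *usnotgor*.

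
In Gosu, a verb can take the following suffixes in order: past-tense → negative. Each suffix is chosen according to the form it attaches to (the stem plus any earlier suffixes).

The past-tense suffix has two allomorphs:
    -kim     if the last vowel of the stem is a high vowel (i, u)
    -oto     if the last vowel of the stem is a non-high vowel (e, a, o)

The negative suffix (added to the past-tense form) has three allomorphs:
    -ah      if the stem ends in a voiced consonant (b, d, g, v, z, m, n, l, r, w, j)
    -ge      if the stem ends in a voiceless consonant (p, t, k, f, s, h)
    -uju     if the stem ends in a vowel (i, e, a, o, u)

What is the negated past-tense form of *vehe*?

The last vowel of *vehe* is /e/, which is a non-high vowel, so the past-tense suffix is -oto, giving *veheoto*.
The past-tense form *veheoto*: final sound = /o/, a vowel → -uju → *veheotouju*.

veheotouju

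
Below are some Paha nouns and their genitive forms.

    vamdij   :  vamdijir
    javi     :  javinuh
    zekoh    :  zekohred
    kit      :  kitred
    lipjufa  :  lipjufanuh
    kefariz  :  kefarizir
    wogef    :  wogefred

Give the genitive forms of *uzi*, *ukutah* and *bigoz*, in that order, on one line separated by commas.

uzinuh, ukutahred, bigozir

The pattern is voicing of the final sound: -red when the stem ends in a voiceless consonant (*zekoh*, *kit*, *wogef*); -ir when the stem ends in a voiced consonant (*vamdij*, *kefariz*); -nuh when the stem ends in a vowel (*javi*, *lipjufa*).
The final sound of *uzi* is /i/, which is a vowel, so the suffix is -nuh, giving *uzinuh*.
Since the final sound of *ukutah* is /h/ (a voiceless consonant), it takes -red, giving *ukutahred*.
The final sound of *bigoz* is /z/, which is a voiced consonant, so the suffix is -ir, giving *bigozir*.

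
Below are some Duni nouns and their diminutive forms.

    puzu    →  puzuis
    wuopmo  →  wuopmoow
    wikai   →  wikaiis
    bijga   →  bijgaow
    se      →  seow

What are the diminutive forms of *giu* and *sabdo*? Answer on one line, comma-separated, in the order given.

The pattern is height harmony: -is when the last vowel of the stem is a high vowel (*puzu*, *wikai*); -ow when the last vowel of the stem is a non-high vowel (*wuopmo*, *bijga*, *se*).
*giu* — last vowel /u/ (a high vowel) → -is → *giuis*.
*sabdo*: last vowel = /o/, a non-high vowel → -ow → *sabdoow*.

giuis, sabdoow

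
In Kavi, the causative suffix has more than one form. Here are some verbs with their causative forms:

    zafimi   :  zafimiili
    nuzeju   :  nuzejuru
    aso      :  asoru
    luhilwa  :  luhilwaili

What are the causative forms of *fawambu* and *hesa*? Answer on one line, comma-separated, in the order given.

fawamburu, hesaili

The pattern is rounding harmony: -ru when the last vowel of the stem is a rounded vowel (*nuzeju*, *aso*); -ili when the last vowel of the stem is an unrounded vowel (*zafimi*, *luhilwa*).
The last vowel of *fawambu* is /u/, which is a rounded vowel, so the suffix is -ru, giving *fawamburu*.
The last vowel of *hesa* is /a/, which is an unrounded vowel, so the suffix is -ili, giving *hesaili*.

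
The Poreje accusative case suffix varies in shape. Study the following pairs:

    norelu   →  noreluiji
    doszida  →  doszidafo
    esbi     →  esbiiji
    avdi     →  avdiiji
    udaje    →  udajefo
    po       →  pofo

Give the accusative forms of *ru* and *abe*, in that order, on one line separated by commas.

Looking at the last vowel of each stem: -iji when the last vowel of the stem is a high vowel (*norelu*, *esbi*, *avdi*); -fo when the last vowel of the stem is a non-high vowel (*doszida*, *udaje*, *po*).
The last vowel of *ru* is /u/, which is a high vowel, so the suffix is -iji, giving *ruiji*.
The last vowel of *abe* is /e/, which is a non-high vowel, so the suffix is -fo, giving *abefo*.

ruiji, abefo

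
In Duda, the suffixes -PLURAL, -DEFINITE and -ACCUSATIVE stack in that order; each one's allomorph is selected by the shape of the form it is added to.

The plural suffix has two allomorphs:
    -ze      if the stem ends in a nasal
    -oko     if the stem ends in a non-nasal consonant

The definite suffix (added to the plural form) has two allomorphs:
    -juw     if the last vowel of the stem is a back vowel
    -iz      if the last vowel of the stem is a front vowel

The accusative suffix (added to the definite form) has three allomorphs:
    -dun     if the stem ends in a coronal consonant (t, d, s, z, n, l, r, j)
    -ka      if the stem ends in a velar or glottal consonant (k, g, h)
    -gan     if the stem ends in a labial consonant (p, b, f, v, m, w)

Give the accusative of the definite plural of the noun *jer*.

Since the final consonant of *jer* is /r/ (non-nasal), it takes -oko, giving *jeroko*.
The plural form *jeroko*: last vowel = /o/, a back vowel → -juw → *jerokojuw*.
The final consonant of the definite form *jerokojuw* is /w/, which is labial, so the accusative suffix is -gan, giving *jerokojuwgan*.

jerokojuwgan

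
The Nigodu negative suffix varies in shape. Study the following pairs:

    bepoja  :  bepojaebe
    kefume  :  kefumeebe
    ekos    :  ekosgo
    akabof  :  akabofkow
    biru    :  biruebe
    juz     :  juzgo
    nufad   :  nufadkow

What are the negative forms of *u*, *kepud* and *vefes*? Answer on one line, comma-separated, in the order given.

uebe, kepudkow, vefesgo

The suffix is conditioned by the final sound: -go when the stem ends in a sibilant (*ekos*, *juz*); -kow when the stem ends in a non-sibilant consonant (*akabof*, *nufad*); -ebe when the stem ends in a vowel (*bepoja*, *kefume*, *biru*).
*u*: final sound = /u/, a vowel → -ebe → *uebe*.
Since the final sound of *kepud* is /d/ (a non-sibilant consonant), it takes -kow, giving *kepudkow*.
*vefes* — final sound /s/ (a sibilant) → -go → *vefesgo*.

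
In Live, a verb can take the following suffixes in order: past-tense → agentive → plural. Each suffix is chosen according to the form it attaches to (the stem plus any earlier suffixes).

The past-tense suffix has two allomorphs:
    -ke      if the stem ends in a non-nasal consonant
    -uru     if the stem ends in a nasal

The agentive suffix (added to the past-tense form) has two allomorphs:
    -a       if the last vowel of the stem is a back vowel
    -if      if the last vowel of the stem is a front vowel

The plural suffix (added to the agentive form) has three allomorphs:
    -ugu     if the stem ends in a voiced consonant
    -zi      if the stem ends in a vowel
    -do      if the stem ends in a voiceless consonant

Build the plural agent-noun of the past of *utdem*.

Since the final consonant of *utdem* is /m/ (a nasal), it takes -uru, giving *utdemuru*.
The last vowel of the past-tense form *utdemuru* is /u/, which is a back vowel, so the agentive suffix is -a, giving *utdemurua*.
The agentive form *utdemurua* — final sound /a/ (a vowel) → -zi → *utdemuruazi*.

utdemuruazi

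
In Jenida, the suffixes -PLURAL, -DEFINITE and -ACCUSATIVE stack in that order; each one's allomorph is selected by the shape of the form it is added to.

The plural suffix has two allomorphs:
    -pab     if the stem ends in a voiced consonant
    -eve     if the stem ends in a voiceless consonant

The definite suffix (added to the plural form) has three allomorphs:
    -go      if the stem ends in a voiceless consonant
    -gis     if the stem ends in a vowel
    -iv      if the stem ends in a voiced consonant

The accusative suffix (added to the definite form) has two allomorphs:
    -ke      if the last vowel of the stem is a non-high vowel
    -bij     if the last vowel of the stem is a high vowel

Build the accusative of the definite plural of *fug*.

fugpabivbij

*fug* — final consonant /g/ (voiced) → -pab → *fugpab*.
The plural form *fugpab*: final sound = /b/, a voiced consonant → -iv → *fugpabiv*.
The last vowel of the definite form *fugpabiv* is /i/, which is a high vowel, so the accusative suffix is -bij, giving *fugpabivbij*.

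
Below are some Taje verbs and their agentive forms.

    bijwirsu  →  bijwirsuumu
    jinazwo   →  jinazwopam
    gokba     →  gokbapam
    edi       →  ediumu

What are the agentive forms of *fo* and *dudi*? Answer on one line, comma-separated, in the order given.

The suffix is conditioned by the last vowel: -umu when the last vowel of the stem is a high vowel (*bijwirsu*, *edi*); -pam when the last vowel of the stem is a non-high vowel (*jinazwo*, *gokba*).
*fo* — last vowel /o/ (a non-high vowel) → -pam → *fopam*.
*dudi* — last vowel /i/ (a high vowel) → -umu → *dudiumu*.

fopam, dudiumu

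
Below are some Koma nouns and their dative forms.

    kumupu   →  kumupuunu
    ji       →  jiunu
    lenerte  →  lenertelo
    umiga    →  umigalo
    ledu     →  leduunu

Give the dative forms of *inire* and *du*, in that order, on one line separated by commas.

inirelo, duunu

Looking at the last vowel of each stem: -unu when the last vowel of the stem is a high vowel (*kumupu*, *ji*, *ledu*); -lo when the last vowel of the stem is a non-high vowel (*lenerte*, *umiga*).
*inire* — last vowel /e/ (a non-high vowel) → -lo → *inirelo*.
*du* — last vowel /u/ (a high vowel) → -unu → *duunu*.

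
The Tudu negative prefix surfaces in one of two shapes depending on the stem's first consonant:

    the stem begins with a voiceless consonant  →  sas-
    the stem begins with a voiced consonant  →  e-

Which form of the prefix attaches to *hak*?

sas-

*hak*: first consonant = /h/, voiceless → sas-.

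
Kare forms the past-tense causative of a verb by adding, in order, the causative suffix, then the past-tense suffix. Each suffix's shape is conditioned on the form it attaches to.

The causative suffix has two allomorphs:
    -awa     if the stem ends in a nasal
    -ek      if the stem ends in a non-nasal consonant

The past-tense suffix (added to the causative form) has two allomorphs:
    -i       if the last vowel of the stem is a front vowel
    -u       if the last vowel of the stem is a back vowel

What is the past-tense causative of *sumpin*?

sumpinawau

Since the final consonant of *sumpin* is /n/ (a nasal), it takes -awa, giving *sumpinawa*.
The causative form *sumpinawa*: last vowel = /a/, a back vowel → -u → *sumpinawau*.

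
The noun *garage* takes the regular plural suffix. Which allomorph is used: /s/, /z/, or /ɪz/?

The stem *garage* ends in a sibilant (/s, z, ʃ, ʒ, tʃ, dʒ/).
The plural suffix surfaces as /ɪz/ after sibilants, /s/ after other voiceless consonants, and /z/ after other voiced sounds.
So the plural -s on *garage* is pronounced /ɪz/.

/ɪz/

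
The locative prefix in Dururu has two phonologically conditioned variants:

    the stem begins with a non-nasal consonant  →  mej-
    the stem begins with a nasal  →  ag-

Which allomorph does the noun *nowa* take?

Since the first consonant of *nowa* is /n/ (a nasal), it takes ag-.

ag-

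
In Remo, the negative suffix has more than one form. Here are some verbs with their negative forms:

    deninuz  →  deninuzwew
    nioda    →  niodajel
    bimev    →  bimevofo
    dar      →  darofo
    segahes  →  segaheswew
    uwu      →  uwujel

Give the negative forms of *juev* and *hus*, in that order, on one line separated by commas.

juevofo, huswew

The pattern is sibilance of the final sound: -wew when the stem ends in a sibilant (*deninuz*, *segahes*); -ofo when the stem ends in a non-sibilant consonant (*bimev*, *dar*); -jel when the stem ends in a vowel (*nioda*, *uwu*).
The final sound of *juev* is /v/, which is a non-sibilant consonant, so the suffix is -ofo, giving *juevofo*.
*hus* — final sound /s/ (a sibilant) → -wew → *huswew*.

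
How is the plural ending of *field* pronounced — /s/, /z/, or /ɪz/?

The stem *field* ends in a voiced non-sibilant sound.
The plural suffix surfaces as /ɪz/ after sibilants, /s/ after other voiceless consonants, and /z/ after other voiced sounds.
So the plural -s on *field* is pronounced /z/.

/z/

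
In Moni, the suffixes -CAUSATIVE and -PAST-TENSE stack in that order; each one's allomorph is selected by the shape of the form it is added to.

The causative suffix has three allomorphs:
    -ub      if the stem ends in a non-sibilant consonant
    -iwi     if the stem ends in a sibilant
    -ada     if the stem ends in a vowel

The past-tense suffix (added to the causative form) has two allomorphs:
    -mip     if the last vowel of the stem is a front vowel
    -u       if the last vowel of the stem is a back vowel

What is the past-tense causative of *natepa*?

natepaadau

*natepa* — final sound /a/ (a vowel) → -ada → *natepaada*.
The causative form *natepaada* — last vowel /a/ (a back vowel) → -u → *natepaadau*.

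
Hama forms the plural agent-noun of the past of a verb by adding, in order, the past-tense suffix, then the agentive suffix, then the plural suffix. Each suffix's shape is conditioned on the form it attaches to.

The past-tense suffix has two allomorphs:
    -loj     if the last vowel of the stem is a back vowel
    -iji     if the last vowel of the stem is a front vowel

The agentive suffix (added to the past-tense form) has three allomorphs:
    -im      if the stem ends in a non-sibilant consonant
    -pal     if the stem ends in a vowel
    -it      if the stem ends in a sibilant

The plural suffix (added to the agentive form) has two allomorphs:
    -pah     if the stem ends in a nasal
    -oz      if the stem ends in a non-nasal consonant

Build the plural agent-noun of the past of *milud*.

The last vowel of *milud* is /u/, which is a back vowel, so the past-tense suffix is -loj, giving *miludloj*.
The final sound of the past-tense form *miludloj* is /j/, which is a non-sibilant consonant, so the agentive suffix is -im, giving *miludlojim*.
The final consonant of the agentive form *miludlojim* is /m/, which is a nasal, so the plural suffix is -pah, giving *miludlojimpah*.

miludlojimpah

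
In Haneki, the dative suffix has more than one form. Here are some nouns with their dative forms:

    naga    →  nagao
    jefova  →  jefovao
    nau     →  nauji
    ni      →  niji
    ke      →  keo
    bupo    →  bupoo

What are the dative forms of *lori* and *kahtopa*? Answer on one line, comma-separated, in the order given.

The pattern is height harmony: -ji when the last vowel of the stem is a high vowel (*nau*, *ni*); -o when the last vowel of the stem is a non-high vowel (*naga*, *jefova*, *ke*, *bupo*).
*lori* — last vowel /i/ (a high vowel) → -ji → *loriji*.
Since the last vowel of *kahtopa* is /a/ (a non-high vowel), it takes -o, giving *kahtopao*.

loriji, kahtopao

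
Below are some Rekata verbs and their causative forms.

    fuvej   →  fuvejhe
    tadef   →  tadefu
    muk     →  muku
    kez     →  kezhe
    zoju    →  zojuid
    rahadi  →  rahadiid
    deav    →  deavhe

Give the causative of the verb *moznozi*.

moznoziid

Looking at the final sound of each stem: -u when the stem ends in a voiceless consonant (*tadef*, *muk*); -he when the stem ends in a voiced consonant (*fuvej*, *kez*, *deav*); -id when the stem ends in a vowel (*zoju*, *rahadi*).
*moznozi*: final sound = /i/, a vowel → -id → *moznoziid*.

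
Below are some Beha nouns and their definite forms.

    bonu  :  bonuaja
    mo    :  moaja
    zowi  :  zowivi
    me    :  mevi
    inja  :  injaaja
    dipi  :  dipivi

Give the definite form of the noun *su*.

The alternation tracks the last vowel of the stem — -vi when the last vowel of the stem is a front vowel (*zowi*, *me*, *dipi*); -aja when the last vowel of the stem is a back vowel (*bonu*, *mo*, *inja*).
*su*: last vowel = /u/, a back vowel → -aja → *suaja*.

suaja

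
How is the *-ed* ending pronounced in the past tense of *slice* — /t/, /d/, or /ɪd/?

The stem *slice* ends in a voiceless consonant other than /t/.
The -ed suffix is realized as /ɪd/ after /t, d/; as /t/ after other voiceless consonants; and as /d/ after other voiced sounds.
So -ed on *slice* is pronounced /t/.

/t/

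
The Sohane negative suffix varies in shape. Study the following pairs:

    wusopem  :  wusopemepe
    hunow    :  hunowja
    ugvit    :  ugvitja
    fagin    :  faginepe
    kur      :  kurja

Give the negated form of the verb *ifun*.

ifunepe

The pattern is nasality of the final consonant: -epe when the stem ends in a nasal (*wusopem*, *fagin*); -ja when the stem ends in a non-nasal consonant (*hunow*, *ugvit*, *kur*).
*ifun* — final consonant /n/ (a nasal) → -epe → *ifunepe*.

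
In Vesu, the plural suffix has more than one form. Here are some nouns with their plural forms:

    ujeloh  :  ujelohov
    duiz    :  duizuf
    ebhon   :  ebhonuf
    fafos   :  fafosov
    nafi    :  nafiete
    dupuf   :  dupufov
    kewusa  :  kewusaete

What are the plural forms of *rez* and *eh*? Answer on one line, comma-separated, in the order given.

rezuf, ehov

The pattern is voicing of the final sound: -ov when the stem ends in a voiceless consonant (*ujeloh*, *fafos*, *dupuf*); -uf when the stem ends in a voiced consonant (*duiz*, *ebhon*); -ete when the stem ends in a vowel (*nafi*, *kewusa*).
Since the final sound of *rez* is /z/ (a voiced consonant), it takes -uf, giving *rezuf*.
*eh* — final sound /h/ (a voiceless consonant) → -ov → *ehov*.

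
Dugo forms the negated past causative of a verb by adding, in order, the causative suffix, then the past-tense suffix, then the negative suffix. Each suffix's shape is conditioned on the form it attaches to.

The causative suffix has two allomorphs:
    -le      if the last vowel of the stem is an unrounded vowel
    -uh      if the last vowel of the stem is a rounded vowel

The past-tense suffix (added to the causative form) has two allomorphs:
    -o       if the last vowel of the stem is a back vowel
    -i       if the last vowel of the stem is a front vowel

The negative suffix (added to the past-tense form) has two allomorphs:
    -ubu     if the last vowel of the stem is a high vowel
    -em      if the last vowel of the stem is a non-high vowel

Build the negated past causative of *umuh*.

umuhuhoem

*umuh*: last vowel = /u/, a rounded vowel → -uh → *umuhuh*.
The last vowel of the causative form *umuhuh* is /u/, which is a back vowel, so the past-tense suffix is -o, giving *umuhuho*.
Since the last vowel of the past-tense form *umuhuho* is /o/ (a non-high vowel), it takes -em, giving *umuhuhoem*.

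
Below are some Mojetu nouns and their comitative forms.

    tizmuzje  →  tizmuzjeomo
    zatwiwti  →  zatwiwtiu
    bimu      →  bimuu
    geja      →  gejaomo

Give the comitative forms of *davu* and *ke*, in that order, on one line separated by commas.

davuu, keomo

The suffix is conditioned by the last vowel: -u when the last vowel of the stem is a high vowel (*zatwiwti*, *bimu*); -omo when the last vowel of the stem is a non-high vowel (*tizmuzje*, *geja*).
*davu* — last vowel /u/ (a high vowel) → -u → *davuu*.
*ke* — last vowel /e/ (a non-high vowel) → -omo → *keomo*.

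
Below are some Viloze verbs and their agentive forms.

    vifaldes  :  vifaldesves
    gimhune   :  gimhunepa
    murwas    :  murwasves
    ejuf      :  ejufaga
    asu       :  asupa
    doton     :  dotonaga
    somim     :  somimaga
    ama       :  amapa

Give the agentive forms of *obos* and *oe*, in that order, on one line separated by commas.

The pattern is sibilance of the final sound: -ves when the stem ends in a sibilant (*vifaldes*, *murwas*); -aga when the stem ends in a non-sibilant consonant (*ejuf*, *doton*, *somim*); -pa when the stem ends in a vowel (*gimhune*, *asu*, *ama*).
The final sound of *obos* is /s/, which is a sibilant, so the suffix is -ves, giving *obosves*.
*oe*: final sound = /e/, a vowel → -pa → *oepa*.

obosves, oepa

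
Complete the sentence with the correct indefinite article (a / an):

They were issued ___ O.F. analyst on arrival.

The indefinite article is chosen by the initial *sound* of the following word, not its spelling.
The initialism *O.F.* is read letter by letter; the first letter, O, is pronounced /oʊ/, which begins with a vowel sound.
So the article is *an*: They were issued an O.F. analyst on arrival.

an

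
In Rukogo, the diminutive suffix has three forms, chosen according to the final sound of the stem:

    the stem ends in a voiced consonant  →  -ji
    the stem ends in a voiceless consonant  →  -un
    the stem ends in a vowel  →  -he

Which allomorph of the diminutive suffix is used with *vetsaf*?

Since the final sound of *vetsaf* is /f/ (a voiceless consonant), it takes -un.

-un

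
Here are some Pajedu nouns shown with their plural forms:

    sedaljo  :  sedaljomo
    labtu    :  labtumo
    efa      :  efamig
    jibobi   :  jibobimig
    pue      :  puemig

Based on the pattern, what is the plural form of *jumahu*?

The suffix is conditioned by the last vowel: -mo when the last vowel of the stem is a rounded vowel (*sedaljo*, *labtu*); -mig when the last vowel of the stem is an unrounded vowel (*efa*, *jibobi*, *pue*).
*jumahu*: last vowel = /u/, a rounded vowel → -mo → *jumahumo*.

jumahumo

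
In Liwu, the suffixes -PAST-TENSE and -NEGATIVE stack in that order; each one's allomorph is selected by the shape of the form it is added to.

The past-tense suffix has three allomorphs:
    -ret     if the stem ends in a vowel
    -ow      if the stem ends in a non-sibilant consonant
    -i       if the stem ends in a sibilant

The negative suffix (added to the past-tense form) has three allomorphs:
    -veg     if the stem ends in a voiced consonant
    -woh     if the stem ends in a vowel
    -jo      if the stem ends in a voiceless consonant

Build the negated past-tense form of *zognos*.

Since the final sound of *zognos* is /s/ (a sibilant), it takes -i, giving *zognosi*.
The past-tense form *zognosi*: final sound = /i/, a vowel → -woh → *zognosiwoh*.

zognosiwoh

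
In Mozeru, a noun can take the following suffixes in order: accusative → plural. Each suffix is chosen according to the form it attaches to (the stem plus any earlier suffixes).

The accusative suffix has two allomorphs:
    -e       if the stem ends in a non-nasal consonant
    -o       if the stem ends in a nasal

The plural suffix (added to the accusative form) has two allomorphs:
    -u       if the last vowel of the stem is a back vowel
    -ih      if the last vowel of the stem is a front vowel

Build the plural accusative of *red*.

Since the final consonant of *red* is /d/ (non-nasal), it takes -e, giving *rede*.
The last vowel of the accusative form *rede* is /e/, which is a front vowel, so the plural suffix is -ih, giving *redeih*.

redeih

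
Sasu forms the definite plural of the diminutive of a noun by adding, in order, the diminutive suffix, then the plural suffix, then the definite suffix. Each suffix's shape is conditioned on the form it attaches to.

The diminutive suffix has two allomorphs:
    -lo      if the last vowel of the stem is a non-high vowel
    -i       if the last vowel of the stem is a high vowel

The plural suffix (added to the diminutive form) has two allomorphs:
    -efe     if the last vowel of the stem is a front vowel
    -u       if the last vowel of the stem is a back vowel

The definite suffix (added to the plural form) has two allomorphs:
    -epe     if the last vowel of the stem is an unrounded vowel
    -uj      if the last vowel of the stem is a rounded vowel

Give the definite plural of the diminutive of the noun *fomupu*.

fomupuiefeepe

*fomupu*: last vowel = /u/, a high vowel → -i → *fomupui*.
The diminutive form *fomupui* — last vowel /i/ (a front vowel) → -efe → *fomupuiefe*.
The plural form *fomupuiefe*: last vowel = /e/, an unrounded vowel → -epe → *fomupuiefeepe*.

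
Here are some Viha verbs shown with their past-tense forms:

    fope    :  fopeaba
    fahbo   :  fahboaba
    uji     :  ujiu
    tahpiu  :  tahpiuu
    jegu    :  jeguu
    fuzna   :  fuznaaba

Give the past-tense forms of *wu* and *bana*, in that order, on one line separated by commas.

wuu, banaaba

The pattern is height harmony: -u when the last vowel of the stem is a high vowel (*uji*, *tahpiu*, *jegu*); -aba when the last vowel of the stem is a non-high vowel (*fope*, *fahbo*, *fuzna*).
The last vowel of *wu* is /u/, which is a high vowel, so the suffix is -u, giving *wuu*.
Since the last vowel of *bana* is /a/ (a non-high vowel), it takes -aba, giving *banaaba*.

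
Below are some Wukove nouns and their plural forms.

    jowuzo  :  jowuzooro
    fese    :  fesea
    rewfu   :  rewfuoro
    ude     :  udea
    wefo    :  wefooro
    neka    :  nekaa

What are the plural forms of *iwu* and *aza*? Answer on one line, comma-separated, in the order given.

iwuoro, azaa

The pattern is rounding harmony: -oro when the last vowel of the stem is a rounded vowel (*jowuzo*, *rewfu*, *wefo*); -a when the last vowel of the stem is an unrounded vowel (*fese*, *ude*, *neka*).
Since the last vowel of *iwu* is /u/ (a rounded vowel), it takes -oro, giving *iwuoro*.
*aza*: last vowel = /a/, an unrounded vowel → -a → *azaa*.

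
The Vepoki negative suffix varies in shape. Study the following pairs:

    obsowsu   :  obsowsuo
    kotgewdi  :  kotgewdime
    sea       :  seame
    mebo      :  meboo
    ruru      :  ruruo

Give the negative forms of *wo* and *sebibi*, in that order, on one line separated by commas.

woo, sebibime

The suffix is conditioned by the last vowel: -o when the last vowel of the stem is a rounded vowel (*obsowsu*, *mebo*, *ruru*); -me when the last vowel of the stem is an unrounded vowel (*kotgewdi*, *sea*).
Since the last vowel of *wo* is /o/ (a rounded vowel), it takes -o, giving *woo*.
Since the last vowel of *sebibi* is /i/ (an unrounded vowel), it takes -me, giving *sebibime*.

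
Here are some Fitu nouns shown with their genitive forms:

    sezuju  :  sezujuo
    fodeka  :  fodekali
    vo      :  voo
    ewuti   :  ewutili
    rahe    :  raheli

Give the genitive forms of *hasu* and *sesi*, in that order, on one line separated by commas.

Looking at the last vowel of each stem: -o when the last vowel of the stem is a rounded vowel (*sezuju*, *vo*); -li when the last vowel of the stem is an unrounded vowel (*fodeka*, *ewuti*, *rahe*).
Since the last vowel of *hasu* is /u/ (a rounded vowel), it takes -o, giving *hasuo*.
Since the last vowel of *sesi* is /i/ (an unrounded vowel), it takes -li, giving *sesili*.

hasuo, sesili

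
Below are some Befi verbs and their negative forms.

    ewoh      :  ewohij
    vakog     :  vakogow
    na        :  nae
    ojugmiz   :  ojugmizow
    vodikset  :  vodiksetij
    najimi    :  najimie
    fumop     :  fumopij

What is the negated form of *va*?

vae

The alternation tracks the final sound of the stem — -ij when the stem ends in a voiceless consonant (*ewoh*, *vodikset*, *fumop*); -ow when the stem ends in a voiced consonant (*vakog*, *ojugmiz*); -e when the stem ends in a vowel (*na*, *najimi*).
Since the final sound of *va* is /a/ (a vowel), it takes -e, giving *vae*.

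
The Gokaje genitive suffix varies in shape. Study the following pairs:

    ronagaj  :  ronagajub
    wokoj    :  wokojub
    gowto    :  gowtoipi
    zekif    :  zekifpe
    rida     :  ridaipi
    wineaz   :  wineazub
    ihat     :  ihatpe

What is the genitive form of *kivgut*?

kivgutpe

Looking at the final sound of each stem: -pe when the stem ends in a voiceless consonant (*zekif*, *ihat*); -ub when the stem ends in a voiced consonant (*ronagaj*, *wokoj*, *wineaz*); -ipi when the stem ends in a vowel (*gowto*, *rida*).
*kivgut*: final sound = /t/, a voiceless consonant → -pe → *kivgutpe*.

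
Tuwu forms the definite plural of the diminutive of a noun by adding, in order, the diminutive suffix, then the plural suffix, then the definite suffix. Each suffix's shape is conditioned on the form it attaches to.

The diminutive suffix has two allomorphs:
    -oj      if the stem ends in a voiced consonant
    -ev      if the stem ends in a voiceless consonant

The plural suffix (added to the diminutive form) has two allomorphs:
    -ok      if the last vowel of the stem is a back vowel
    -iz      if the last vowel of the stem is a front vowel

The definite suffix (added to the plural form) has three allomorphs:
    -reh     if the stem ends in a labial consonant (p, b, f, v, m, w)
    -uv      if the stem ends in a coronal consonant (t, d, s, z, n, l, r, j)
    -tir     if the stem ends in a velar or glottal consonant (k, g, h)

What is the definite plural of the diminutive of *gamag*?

gamagojoktir

*gamag* — final consonant /g/ (voiced) → -oj → *gamagoj*.
The diminutive form *gamagoj* — last vowel /o/ (a back vowel) → -ok → *gamagojok*.
The plural form *gamagojok*: final consonant = /k/, velar/glottal → -tir → *gamagojoktir*.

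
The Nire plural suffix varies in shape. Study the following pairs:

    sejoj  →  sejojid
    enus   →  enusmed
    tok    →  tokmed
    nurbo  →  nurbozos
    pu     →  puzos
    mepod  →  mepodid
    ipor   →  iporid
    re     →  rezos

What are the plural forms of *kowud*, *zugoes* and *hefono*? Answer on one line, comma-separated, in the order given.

kowudid, zugoesmed, hefonozos

The pattern is voicing of the final sound: -med when the stem ends in a voiceless consonant (*enus*, *tok*); -id when the stem ends in a voiced consonant (*sejoj*, *mepod*, *ipor*); -zos when the stem ends in a vowel (*nurbo*, *pu*, *re*).
*kowud*: final sound = /d/, a voiced consonant → -id → *kowudid*.
The final sound of *zugoes* is /s/, which is a voiceless consonant, so the suffix is -med, giving *zugoesmed*.
Since the final sound of *hefono* is /o/ (a vowel), it takes -zos, giving *hefonozos*.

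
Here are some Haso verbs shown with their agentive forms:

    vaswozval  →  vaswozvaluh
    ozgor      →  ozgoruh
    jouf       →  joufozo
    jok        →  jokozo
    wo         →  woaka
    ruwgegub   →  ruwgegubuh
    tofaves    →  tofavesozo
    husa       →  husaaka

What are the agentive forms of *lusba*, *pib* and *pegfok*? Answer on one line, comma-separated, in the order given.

Looking at the final sound of each stem: -ozo when the stem ends in a voiceless consonant (*jouf*, *jok*, *tofaves*); -uh when the stem ends in a voiced consonant (*vaswozval*, *ozgor*, *ruwgegub*); -aka when the stem ends in a vowel (*wo*, *husa*).
*lusba* — final sound /a/ (a vowel) → -aka → *lusbaaka*.
*pib*: final sound = /b/, a voiced consonant → -uh → *pibuh*.
The final sound of *pegfok* is /k/, which is a voiceless consonant, so the suffix is -ozo, giving *pegfokozo*.

lusbaaka, pibuh, pegfokozo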